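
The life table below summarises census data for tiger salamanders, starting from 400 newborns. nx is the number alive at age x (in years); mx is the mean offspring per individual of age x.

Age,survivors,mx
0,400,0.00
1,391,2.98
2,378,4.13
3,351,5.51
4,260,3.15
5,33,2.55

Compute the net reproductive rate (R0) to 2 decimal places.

lx = nx/n0 = nx/400: 1, 0.9775, 0.945, 0.8775, 0.65, 0.0825
lx·mx by age: 0, 2.91295, 3.90285, 4.835025, 2.0475, 0.210375
R0 = Σ lx·mx = 13.9087 → 13.91

13.91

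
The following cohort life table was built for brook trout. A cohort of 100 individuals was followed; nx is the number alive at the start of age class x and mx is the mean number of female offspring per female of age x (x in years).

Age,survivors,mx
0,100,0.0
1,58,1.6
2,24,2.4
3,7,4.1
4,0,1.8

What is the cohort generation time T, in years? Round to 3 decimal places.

1.642

lx = nx/n0 = nx/100: 1, 0.58, 0.24, 0.07, 0
lx·mx: 0, 0.928, 0.576, 0.287, 0 → R0 = 1.791
x·lx·mx: 0, 0.928, 1.152, 0.861, 0 → Σ = 2.941
T = 2.941 / 1.791 = 1.642099… → 1.642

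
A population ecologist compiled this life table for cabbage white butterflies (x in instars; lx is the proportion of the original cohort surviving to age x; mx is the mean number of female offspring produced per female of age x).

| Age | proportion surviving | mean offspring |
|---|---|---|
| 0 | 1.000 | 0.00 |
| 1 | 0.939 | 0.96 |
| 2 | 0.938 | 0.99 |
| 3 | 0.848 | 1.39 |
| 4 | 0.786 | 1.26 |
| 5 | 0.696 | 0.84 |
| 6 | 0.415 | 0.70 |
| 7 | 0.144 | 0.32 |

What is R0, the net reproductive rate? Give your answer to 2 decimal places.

lx·mx by age: 0, 0.90144, 0.92862, 1.17872, 0.99036, 0.58464, 0.2905, 0.04608
R0 = Σ lx·mx = 4.92036 → 4.92

4.92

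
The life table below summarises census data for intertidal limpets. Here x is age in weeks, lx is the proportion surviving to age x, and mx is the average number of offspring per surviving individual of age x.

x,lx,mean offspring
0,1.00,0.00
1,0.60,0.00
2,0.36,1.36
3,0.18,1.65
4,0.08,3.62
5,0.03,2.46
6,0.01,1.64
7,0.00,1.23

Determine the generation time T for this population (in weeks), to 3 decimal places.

lx·mx: 0, 0, 0.4896, 0.297, 0.2896, 0.0738, 0.0164, 0 → R0 = 1.1664
x·lx·mx: 0, 0, 0.9792, 0.891, 1.1584, 0.369, 0.0984, 0 → Σ = 3.496
T = 3.496 / 1.1664 = 2.997257… → 2.997

2.997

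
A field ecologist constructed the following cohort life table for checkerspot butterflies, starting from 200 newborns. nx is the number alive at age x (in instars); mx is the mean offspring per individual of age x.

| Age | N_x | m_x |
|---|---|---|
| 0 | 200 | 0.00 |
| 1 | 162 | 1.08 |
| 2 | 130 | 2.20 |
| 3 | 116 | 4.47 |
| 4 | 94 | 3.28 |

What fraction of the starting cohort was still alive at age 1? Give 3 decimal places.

0.810

l_1 = n_1/n_0 = 162/200 = 0.81 → 0.810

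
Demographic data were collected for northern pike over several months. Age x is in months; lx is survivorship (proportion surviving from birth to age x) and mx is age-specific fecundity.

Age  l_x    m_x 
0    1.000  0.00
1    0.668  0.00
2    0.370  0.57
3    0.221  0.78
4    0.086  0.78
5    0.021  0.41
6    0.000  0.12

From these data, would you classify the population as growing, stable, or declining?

R0 = Σ lx·mx = 0 + 0 + 0.2109 + 0.17238 + 0.06708 + 0.00861 + 0 = 0.45897
R0 < 1, so the population is declining.

declining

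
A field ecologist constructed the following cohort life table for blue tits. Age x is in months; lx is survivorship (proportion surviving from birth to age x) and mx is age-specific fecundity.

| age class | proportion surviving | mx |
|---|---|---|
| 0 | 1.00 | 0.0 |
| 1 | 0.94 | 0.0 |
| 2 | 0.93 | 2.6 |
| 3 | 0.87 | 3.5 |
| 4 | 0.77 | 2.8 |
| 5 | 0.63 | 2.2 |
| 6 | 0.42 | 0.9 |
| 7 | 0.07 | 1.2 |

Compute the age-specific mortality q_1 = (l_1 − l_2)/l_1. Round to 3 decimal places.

q_1 = (l_1 − l_2) / l_1 = (0.94 − 0.93) / 0.94
     = 0.01 / 0.94 = 0.010638… → 0.011

0.011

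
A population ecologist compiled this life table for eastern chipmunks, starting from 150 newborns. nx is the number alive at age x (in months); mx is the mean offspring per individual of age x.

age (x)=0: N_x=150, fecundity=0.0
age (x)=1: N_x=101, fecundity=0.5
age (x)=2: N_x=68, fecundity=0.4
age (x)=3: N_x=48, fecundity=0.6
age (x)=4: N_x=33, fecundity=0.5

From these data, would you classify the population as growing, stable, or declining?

lx = nx/n0 = nx/150: 1, 0.67333…, 0.45333…, 0.32, 0.22
R0 = Σ lx·mx = 0 + 0.336667… + 0.181333… + 0.192 + 0.11 = 0.82…
R0 < 1, so the population is declining.

declining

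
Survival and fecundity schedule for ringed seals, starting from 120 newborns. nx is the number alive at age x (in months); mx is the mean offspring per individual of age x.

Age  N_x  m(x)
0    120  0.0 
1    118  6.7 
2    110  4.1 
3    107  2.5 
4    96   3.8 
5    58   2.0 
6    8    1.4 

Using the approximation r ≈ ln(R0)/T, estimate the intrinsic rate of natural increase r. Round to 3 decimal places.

lx = nx/n0 = nx/120: 1, 0.98333…, 0.91667…, 0.89167…, 0.8, 0.48333…, 0.06667…
R0 = Σ lx·mx = 0 + 6.58833… + 3.75833… + 2.22917… + 3.04 + 0.96667… + 0.09333… = 16.675833…
Σ x·lx·mx = 38.345833…; T = 38.345833…/16.675833… = 2.29949…
r ≈ ln(R0)/T = ln(16.675833…)/2.29949… = 1.22373… → 1.224

1.224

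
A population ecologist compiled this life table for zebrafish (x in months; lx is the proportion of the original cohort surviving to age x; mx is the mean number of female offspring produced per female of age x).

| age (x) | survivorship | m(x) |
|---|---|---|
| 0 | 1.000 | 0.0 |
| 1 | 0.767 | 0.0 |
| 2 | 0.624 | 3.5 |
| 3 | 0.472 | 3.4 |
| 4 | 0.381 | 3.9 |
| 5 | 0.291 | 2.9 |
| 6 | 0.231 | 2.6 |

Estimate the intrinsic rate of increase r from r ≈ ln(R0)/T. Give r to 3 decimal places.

R0 = Σ lx·mx = 0 + 0 + 2.184 + 1.6048 + 1.4859 + 0.8439 + 0.6006 = 6.7192
Σ x·lx·mx = 22.9491; T = 22.9491/6.7192 = 3.41545…
r ≈ ln(R0)/T = ln(6.7192)/3.41545… = 0.55775… → 0.558

0.558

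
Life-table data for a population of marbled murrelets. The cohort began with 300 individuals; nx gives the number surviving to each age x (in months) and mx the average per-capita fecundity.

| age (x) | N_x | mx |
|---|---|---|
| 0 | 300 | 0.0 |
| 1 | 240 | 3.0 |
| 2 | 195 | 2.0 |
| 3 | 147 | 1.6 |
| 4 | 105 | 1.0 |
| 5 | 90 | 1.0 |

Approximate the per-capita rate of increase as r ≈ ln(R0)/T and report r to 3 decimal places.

0.819

lx = nx/n0 = nx/300: 1, 0.8, 0.65, 0.49, 0.35, 0.3
R0 = Σ lx·mx = 0 + 2.4 + 1.3 + 0.784 + 0.35 + 0.3 = 5.134
Σ x·lx·mx = 10.252; T = 10.252/5.134 = 1.99688…
r ≈ ln(R0)/T = ln(5.134)/1.99688… = 0.81922… → 0.819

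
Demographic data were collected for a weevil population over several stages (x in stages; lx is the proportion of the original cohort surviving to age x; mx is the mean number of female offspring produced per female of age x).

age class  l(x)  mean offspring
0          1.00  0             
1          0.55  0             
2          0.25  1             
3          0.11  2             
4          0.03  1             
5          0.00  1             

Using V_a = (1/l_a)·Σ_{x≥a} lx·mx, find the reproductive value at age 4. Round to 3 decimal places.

lx·mx for x ≥ 4: 0.03, 0 → sum = 0.03
V_4 = 0.03 / l_4 = 0.03 / 0.03 = 1 → 1.000

1.000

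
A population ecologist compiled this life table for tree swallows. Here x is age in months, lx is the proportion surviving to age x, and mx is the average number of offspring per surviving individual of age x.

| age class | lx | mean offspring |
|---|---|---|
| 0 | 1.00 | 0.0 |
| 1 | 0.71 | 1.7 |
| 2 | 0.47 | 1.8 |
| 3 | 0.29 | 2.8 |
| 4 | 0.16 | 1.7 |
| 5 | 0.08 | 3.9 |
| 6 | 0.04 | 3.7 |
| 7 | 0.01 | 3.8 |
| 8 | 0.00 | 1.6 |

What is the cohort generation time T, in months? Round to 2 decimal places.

lx·mx: 0, 1.207, 0.846, 0.812, 0.272, 0.312, 0.148, 0.038, 0 → R0 = 3.635
x·lx·mx: 0, 1.207, 1.692, 2.436, 1.088, 1.56, 0.888, 0.266, 0 → Σ = 9.137
T = 9.137 / 3.635 = 2.513618… → 2.51

2.51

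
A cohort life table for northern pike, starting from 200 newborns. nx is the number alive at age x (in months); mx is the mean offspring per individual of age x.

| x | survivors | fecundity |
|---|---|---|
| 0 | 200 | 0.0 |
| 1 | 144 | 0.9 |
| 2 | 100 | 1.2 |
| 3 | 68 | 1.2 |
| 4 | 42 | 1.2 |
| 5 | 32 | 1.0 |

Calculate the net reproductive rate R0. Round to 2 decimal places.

2.07

lx = nx/n0 = nx/200: 1, 0.72, 0.5, 0.34, 0.21, 0.16
lx·mx by age: 0, 0.648, 0.6, 0.408, 0.252, 0.16
R0 = Σ lx·mx = 2.068 → 2.07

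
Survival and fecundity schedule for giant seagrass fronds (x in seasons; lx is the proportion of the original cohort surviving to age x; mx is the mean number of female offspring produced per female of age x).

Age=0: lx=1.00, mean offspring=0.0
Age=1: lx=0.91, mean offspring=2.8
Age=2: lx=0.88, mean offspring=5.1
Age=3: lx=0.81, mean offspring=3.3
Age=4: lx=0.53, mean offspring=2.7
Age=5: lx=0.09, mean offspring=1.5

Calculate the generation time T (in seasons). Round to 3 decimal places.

lx·mx: 0, 2.548, 4.488, 2.673, 1.431, 0.135 → R0 = 11.275
x·lx·mx: 0, 2.548, 8.976, 8.019, 5.724, 0.675 → Σ = 25.942
T = 25.942 / 11.275 = 2.300843… → 2.301

2.301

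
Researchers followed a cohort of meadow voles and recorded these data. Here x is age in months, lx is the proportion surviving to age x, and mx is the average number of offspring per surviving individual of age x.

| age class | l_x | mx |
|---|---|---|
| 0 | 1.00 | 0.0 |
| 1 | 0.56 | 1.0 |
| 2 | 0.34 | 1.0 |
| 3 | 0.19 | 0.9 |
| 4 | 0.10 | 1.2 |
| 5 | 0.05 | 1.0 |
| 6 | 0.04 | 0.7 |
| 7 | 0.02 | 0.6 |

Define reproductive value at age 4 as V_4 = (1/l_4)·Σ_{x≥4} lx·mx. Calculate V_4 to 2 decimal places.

lx·mx for x ≥ 4: 0.12, 0.05, 0.028, 0.012 → sum = 0.21
V_4 = 0.21 / l_4 = 0.21 / 0.1 = 2.1 → 2.10

2.10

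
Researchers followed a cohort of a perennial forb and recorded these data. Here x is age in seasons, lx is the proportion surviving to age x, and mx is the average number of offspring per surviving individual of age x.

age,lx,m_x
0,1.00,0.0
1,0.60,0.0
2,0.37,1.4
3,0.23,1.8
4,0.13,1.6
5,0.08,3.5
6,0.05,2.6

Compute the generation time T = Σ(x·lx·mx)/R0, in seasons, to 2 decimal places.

3.41

lx·mx: 0, 0, 0.518, 0.414, 0.208, 0.28, 0.13 → R0 = 1.55
x·lx·mx: 0, 0, 1.036, 1.242, 0.832, 1.4, 0.78 → Σ = 5.29
T = 5.29 / 1.55 = 3.412903… → 3.41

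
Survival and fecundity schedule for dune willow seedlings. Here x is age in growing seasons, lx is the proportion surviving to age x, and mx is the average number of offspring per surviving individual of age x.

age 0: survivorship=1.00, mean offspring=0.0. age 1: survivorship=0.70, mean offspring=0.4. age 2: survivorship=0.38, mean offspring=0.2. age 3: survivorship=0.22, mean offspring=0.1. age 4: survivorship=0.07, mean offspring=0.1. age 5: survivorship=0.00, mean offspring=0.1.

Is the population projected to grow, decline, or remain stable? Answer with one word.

declining

R0 = Σ lx·mx = 0 + 0.28 + 0.076 + 0.022 + 0.007 + 0 = 0.385
R0 < 1, so the population is declining.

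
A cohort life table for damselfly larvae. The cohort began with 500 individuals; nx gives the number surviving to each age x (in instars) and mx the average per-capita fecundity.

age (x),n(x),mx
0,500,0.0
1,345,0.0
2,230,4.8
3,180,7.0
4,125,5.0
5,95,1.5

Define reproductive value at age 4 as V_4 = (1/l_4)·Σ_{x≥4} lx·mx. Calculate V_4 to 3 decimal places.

6.140

lx = nx/n0 = nx/500: 1, 0.69, 0.46, 0.36, 0.25, 0.19
lx·mx for x ≥ 4: 1.25, 0.285 → sum = 1.535
V_4 = 1.535 / l_4 = 1.535 / 0.25 = 6.14 → 6.140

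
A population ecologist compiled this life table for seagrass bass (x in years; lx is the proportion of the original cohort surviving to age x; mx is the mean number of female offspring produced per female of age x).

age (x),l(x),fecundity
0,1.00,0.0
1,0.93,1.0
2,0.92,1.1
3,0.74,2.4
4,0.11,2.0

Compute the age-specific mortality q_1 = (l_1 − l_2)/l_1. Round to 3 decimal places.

q_1 = (l_1 − l_2) / l_1 = (0.93 − 0.92) / 0.93
     = 0.01 / 0.93 = 0.010753… → 0.011

0.011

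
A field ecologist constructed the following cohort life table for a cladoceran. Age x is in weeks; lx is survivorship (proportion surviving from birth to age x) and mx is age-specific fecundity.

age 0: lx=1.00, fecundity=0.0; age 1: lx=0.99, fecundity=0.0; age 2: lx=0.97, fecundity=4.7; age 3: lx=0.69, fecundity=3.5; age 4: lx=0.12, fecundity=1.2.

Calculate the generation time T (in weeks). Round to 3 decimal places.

2.380

lx·mx: 0, 0, 4.559, 2.415, 0.144 → R0 = 7.118
x·lx·mx: 0, 0, 9.118, 7.245, 0.576 → Σ = 16.939
T = 16.939 / 7.118 = 2.379742… → 2.380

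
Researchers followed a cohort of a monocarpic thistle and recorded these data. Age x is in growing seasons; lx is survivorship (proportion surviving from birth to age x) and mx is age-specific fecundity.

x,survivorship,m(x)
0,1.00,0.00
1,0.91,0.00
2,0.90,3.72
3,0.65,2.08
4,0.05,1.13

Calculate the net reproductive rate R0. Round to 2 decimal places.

lx·mx by age: 0, 0, 3.348, 1.352, 0.0565
R0 = Σ lx·mx = 4.7565 → 4.76

4.76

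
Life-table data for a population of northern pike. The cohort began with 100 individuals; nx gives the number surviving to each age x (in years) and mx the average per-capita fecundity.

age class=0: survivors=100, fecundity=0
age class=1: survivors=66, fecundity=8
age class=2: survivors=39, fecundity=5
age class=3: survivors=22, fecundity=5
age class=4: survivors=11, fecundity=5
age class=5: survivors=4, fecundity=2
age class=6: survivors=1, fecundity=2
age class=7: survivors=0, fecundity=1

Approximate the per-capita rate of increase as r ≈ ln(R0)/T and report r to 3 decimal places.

1.297

lx = nx/n0 = nx/100: 1, 0.66, 0.39, 0.22, 0.11, 0.04, 0.01, 0
R0 = Σ lx·mx = 0 + 5.28 + 1.95 + 1.1 + 0.55 + 0.08 + 0.02 + 0 = 8.98
Σ x·lx·mx = 15.2; T = 15.2/8.98 = 1.69265…
r ≈ ln(R0)/T = ln(8.98)/1.69265… = 1.29678… → 1.297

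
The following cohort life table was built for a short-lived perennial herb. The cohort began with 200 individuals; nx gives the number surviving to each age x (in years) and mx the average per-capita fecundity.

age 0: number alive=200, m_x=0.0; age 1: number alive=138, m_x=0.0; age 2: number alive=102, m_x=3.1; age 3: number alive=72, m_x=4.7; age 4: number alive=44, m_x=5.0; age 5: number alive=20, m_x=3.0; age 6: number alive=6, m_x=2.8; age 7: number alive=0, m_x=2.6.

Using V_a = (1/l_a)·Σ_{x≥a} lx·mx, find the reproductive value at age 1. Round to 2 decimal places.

6.89

lx = nx/n0 = nx/200: 1, 0.69, 0.51, 0.36, 0.22, 0.1, 0.03, 0
lx·mx for x ≥ 1: 0, 1.581, 1.692, 1.1, 0.3, 0.084, 0 → sum = 4.757
V_1 = 4.757 / l_1 = 4.757 / 0.69 = 6.894203… → 6.89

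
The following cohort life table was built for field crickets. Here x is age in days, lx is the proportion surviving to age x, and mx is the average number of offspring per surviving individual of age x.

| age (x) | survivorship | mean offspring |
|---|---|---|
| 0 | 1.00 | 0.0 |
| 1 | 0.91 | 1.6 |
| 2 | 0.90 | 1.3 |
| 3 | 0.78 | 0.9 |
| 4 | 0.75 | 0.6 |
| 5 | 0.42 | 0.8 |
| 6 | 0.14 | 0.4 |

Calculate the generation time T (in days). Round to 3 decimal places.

lx·mx: 0, 1.456, 1.17, 0.702, 0.45, 0.336, 0.056 → R0 = 4.17
x·lx·mx: 0, 1.456, 2.34, 2.106, 1.8, 1.68, 0.336 → Σ = 9.718
T = 9.718 / 4.17 = 2.330456… → 2.330

2.330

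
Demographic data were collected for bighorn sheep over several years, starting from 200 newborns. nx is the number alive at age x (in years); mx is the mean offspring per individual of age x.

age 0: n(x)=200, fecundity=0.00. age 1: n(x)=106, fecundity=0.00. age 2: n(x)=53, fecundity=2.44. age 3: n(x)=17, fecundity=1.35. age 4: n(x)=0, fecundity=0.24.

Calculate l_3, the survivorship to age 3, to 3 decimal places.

0.085

l_3 = n_3/n_0 = 17/200 = 0.085 → 0.085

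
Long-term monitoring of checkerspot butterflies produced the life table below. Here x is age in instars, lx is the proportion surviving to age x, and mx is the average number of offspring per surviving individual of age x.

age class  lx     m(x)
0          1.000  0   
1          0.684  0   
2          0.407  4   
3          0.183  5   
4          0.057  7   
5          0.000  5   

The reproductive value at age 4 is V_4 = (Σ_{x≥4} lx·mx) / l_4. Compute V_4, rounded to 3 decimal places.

lx·mx for x ≥ 4: 0.399, 0 → sum = 0.399
V_4 = 0.399 / l_4 = 0.399 / 0.057 = 7 → 7.000

7.000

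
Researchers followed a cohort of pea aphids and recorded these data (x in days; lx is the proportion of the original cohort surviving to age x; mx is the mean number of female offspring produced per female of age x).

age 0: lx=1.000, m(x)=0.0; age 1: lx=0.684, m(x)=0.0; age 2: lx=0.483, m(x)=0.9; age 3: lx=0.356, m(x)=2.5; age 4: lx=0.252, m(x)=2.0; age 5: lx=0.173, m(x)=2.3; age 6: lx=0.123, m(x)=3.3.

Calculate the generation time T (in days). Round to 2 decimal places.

3.79

lx·mx: 0, 0, 0.4347, 0.89, 0.504, 0.3979, 0.4059 → R0 = 2.6325
x·lx·mx: 0, 0, 0.8694, 2.67, 2.016, 1.9895, 2.4354 → Σ = 9.9803
T = 9.9803 / 2.6325 = 3.791187… → 3.79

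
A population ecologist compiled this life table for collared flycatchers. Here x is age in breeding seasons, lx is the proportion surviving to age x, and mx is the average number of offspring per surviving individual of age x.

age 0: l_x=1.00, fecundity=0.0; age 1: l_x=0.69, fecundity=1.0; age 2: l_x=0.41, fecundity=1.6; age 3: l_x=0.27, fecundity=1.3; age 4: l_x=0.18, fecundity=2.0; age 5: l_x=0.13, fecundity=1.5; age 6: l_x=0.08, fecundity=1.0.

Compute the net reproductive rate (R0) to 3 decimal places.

lx·mx by age: 0, 0.69, 0.656, 0.351, 0.36, 0.195, 0.08
R0 = Σ lx·mx = 2.332 → 2.332

2.332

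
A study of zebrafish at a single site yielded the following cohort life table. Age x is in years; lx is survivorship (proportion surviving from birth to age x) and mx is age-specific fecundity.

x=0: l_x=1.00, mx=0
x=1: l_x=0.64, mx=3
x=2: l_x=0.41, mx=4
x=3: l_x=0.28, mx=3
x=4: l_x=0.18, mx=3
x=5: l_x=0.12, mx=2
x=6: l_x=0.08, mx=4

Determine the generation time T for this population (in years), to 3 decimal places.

2.364

lx·mx: 0, 1.92, 1.64, 0.84, 0.54, 0.24, 0.32 → R0 = 5.5
x·lx·mx: 0, 1.92, 3.28, 2.52, 2.16, 1.2, 1.92 → Σ = 13
T = 13 / 5.5 = 2.363636… → 2.364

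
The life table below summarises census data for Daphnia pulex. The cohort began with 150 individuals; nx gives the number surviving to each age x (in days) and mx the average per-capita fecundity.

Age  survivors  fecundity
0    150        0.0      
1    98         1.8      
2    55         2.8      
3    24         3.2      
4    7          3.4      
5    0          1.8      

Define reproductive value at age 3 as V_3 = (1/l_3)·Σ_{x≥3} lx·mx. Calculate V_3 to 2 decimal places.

lx = nx/n0 = nx/150: 1, 0.65333…, 0.36667…, 0.16, 0.04667…, 0
lx·mx for x ≥ 3: 0.512, 0.158667…, 0 → sum = 0.670667…
V_3 = 0.670667… / l_3 = 0.670667… / 0.16 = 4.191667… → 4.19

4.19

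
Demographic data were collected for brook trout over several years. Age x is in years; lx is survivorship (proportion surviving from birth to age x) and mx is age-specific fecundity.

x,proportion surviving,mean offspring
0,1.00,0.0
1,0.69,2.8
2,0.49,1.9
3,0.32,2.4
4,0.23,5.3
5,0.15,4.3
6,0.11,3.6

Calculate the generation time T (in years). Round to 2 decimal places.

lx·mx: 0, 1.932, 0.931, 0.768, 1.219, 0.645, 0.396 → R0 = 5.891
x·lx·mx: 0, 1.932, 1.862, 2.304, 4.876, 3.225, 2.376 → Σ = 16.575
T = 16.575 / 5.891 = 2.813614… → 2.81

2.81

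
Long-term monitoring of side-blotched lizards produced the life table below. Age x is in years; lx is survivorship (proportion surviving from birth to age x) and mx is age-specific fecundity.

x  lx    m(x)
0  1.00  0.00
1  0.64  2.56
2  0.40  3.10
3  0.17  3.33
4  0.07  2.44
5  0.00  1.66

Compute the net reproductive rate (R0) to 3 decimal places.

lx·mx by age: 0, 1.6384, 1.24, 0.5661, 0.1708, 0
R0 = Σ lx·mx = 3.6153 → 3.615

3.615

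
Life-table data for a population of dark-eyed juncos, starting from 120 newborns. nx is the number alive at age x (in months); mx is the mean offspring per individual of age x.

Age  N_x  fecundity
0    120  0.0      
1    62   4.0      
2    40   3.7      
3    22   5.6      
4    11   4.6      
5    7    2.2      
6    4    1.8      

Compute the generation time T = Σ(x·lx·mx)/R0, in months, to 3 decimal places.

lx = nx/n0 = nx/120: 1, 0.51667…, 0.33333…, 0.18333…, 0.09167…, 0.05833…, 0.03333…
lx·mx: 0, 2.066667…, 1.233333…, 1.026667…, 0.421667…, 0.128333…, 0.06… → R0 = 4.936667…
x·lx·mx: 0, 2.066667…, 2.466667…, 3.08…, 1.686667…, 0.641667…, 0.36… → Σ = 10.301667…
T = 10.301667… / 4.936667… = 2.086766… → 2.087

2.087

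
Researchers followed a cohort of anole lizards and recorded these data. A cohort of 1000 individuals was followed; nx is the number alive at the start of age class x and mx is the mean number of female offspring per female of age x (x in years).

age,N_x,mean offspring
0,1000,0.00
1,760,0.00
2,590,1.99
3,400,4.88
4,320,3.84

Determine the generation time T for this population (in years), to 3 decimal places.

3.013

lx = nx/n0 = nx/1000: 1, 0.76, 0.59, 0.4, 0.32
lx·mx: 0, 0, 1.1741, 1.952, 1.2288 → R0 = 4.3549
x·lx·mx: 0, 0, 2.3482, 5.856, 4.9152 → Σ = 13.1194
T = 13.1194 / 4.3549 = 3.012561… → 3.013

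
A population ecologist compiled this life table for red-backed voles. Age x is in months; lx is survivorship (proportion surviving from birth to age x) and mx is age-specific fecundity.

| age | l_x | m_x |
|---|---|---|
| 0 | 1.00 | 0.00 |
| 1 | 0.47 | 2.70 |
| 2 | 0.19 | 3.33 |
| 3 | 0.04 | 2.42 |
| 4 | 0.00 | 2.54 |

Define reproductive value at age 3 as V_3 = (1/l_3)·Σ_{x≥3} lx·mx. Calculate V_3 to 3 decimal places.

lx·mx for x ≥ 3: 0.0968, 0 → sum = 0.0968
V_3 = 0.0968 / l_3 = 0.0968 / 0.04 = 2.42 → 2.420

2.420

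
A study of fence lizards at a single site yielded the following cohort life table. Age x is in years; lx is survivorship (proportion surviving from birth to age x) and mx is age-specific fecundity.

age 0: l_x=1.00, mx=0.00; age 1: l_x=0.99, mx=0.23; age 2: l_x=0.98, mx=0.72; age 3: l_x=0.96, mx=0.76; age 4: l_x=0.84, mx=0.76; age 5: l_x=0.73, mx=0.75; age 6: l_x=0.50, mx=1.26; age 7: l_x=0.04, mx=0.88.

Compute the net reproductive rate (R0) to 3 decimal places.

3.514

lx·mx by age: 0, 0.2277, 0.7056, 0.7296, 0.6384, 0.5475, 0.63, 0.0352
R0 = Σ lx·mx = 3.514 → 3.514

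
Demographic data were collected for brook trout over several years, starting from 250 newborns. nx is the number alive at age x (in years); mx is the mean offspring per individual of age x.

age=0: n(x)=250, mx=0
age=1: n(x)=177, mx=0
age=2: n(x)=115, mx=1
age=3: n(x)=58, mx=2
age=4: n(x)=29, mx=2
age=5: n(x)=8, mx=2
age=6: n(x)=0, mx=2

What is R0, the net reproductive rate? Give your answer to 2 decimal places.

lx = nx/n0 = nx/250: 1, 0.708, 0.46, 0.232, 0.116, 0.032, 0
lx·mx by age: 0, 0, 0.46, 0.464, 0.232, 0.064, 0
R0 = Σ lx·mx = 1.22 → 1.22

1.22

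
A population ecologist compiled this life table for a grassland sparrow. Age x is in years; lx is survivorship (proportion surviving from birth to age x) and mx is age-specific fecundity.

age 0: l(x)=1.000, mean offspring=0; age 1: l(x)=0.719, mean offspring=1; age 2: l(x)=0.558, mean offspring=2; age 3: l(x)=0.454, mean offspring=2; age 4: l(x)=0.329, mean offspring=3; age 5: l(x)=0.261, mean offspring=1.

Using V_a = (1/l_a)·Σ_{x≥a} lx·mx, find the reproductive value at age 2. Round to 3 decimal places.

5.864

lx·mx for x ≥ 2: 1.116, 0.908, 0.987, 0.261 → sum = 3.272
V_2 = 3.272 / l_2 = 3.272 / 0.558 = 5.863799… → 5.864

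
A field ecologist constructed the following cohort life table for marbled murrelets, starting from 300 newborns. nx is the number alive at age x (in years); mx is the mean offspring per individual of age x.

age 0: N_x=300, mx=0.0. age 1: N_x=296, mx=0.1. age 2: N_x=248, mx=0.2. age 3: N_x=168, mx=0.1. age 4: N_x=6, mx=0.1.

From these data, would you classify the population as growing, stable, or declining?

declining

lx = nx/n0 = nx/300: 1, 0.98667…, 0.82667…, 0.56, 0.02
R0 = Σ lx·mx = 0 + 0.098667… + 0.165333… + 0.056 + 0.002 = 0.322…
R0 < 1, so the population is declining.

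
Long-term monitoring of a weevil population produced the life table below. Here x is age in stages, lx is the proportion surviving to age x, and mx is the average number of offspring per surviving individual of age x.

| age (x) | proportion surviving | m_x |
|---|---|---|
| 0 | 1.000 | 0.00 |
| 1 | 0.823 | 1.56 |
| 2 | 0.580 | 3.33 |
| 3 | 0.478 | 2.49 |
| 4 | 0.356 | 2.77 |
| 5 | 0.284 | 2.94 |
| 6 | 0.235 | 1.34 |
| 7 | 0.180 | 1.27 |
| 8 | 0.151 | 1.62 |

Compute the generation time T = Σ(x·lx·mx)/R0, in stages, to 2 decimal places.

3.18

lx·mx: 0, 1.28388, 1.9314, 1.19022, 0.98612, 0.83496, 0.3149, 0.2286, 0.24462 → R0 = 7.0147
x·lx·mx: 0, 1.28388, 3.8628, 3.57066, 3.94448, 4.1748, 1.8894, 1.6002, 1.95696 → Σ = 22.28318
T = 22.28318 / 7.0147 = 3.17664… → 3.18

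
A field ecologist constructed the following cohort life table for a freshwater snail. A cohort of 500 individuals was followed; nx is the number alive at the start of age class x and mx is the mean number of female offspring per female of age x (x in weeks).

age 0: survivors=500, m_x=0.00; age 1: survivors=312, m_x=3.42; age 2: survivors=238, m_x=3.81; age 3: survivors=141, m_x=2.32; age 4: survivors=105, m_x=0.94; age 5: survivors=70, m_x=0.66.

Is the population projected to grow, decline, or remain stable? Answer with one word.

growing

lx = nx/n0 = nx/500: 1, 0.624, 0.476, 0.282, 0.21, 0.14
R0 = Σ lx·mx = 0 + 2.13408 + 1.81356 + 0.65424 + 0.1974 + 0.0924 = 4.89168
R0 > 1, so the population is growing.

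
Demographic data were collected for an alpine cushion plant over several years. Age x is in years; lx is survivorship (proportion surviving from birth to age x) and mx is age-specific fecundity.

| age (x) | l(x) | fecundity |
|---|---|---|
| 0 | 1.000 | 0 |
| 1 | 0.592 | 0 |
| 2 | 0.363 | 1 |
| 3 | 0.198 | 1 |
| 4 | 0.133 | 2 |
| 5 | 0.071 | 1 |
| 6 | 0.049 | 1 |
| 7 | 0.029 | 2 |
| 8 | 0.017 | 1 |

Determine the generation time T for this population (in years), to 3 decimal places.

lx·mx: 0, 0, 0.363, 0.198, 0.266, 0.071, 0.049, 0.058, 0.017 → R0 = 1.022
x·lx·mx: 0, 0, 0.726, 0.594, 1.064, 0.355, 0.294, 0.406, 0.136 → Σ = 3.575
T = 3.575 / 1.022 = 3.498043… → 3.498

3.498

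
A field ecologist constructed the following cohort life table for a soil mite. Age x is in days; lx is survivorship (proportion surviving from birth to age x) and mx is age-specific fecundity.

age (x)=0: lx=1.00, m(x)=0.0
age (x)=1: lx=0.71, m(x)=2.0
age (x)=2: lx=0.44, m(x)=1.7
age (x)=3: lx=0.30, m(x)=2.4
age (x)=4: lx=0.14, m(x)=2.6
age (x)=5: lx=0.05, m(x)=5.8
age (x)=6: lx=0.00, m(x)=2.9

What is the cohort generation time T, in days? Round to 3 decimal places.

2.254

lx·mx: 0, 1.42, 0.748, 0.72, 0.364, 0.29, 0 → R0 = 3.542
x·lx·mx: 0, 1.42, 1.496, 2.16, 1.456, 1.45, 0 → Σ = 7.982
T = 7.982 / 3.542 = 2.253529… → 2.254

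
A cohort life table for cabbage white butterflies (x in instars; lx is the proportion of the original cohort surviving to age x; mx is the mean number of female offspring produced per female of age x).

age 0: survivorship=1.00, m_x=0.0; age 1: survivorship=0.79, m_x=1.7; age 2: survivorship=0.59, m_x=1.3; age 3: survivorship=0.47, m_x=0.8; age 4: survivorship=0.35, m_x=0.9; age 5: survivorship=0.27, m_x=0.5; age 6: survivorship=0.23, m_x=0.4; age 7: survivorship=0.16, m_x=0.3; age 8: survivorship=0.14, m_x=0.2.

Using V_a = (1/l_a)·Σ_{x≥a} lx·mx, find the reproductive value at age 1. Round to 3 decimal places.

lx·mx for x ≥ 1: 1.343, 0.767, 0.376, 0.315, 0.135, 0.092, 0.048, 0.028 → sum = 3.104
V_1 = 3.104 / l_1 = 3.104 / 0.79 = 3.929114… → 3.929

3.929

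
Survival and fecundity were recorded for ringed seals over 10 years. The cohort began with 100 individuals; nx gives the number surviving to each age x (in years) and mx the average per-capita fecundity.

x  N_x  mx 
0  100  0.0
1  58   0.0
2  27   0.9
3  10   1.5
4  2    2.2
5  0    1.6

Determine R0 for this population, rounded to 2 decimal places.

0.44

lx = nx/n0 = nx/100: 1, 0.58, 0.27, 0.1, 0.02, 0
lx·mx by age: 0, 0, 0.243, 0.15, 0.044, 0
R0 = Σ lx·mx = 0.437 → 0.44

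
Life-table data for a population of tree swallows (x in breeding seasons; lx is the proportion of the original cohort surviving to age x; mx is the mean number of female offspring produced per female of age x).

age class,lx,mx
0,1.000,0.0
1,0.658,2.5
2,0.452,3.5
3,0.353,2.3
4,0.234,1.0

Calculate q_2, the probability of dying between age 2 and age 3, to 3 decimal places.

q_2 = (l_2 − l_3) / l_2 = (0.452 − 0.353) / 0.452
     = 0.099 / 0.452 = 0.219027… → 0.219

0.219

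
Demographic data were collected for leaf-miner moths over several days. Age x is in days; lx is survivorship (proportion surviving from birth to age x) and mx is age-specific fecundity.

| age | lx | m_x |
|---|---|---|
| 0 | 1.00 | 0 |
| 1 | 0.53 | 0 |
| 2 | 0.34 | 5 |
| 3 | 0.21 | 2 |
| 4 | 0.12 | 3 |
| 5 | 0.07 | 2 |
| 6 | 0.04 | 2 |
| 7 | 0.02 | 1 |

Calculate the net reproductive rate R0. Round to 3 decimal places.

2.720

lx·mx by age: 0, 0, 1.7, 0.42, 0.36, 0.14, 0.08, 0.02
R0 = Σ lx·mx = 2.72 → 2.720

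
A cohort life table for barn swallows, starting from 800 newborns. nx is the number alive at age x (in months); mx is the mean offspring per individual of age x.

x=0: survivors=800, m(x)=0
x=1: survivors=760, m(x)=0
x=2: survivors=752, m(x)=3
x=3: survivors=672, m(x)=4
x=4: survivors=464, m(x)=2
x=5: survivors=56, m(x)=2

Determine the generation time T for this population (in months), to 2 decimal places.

2.82

lx = nx/n0 = nx/800: 1, 0.95, 0.94, 0.84, 0.58, 0.07
lx·mx: 0, 0, 2.82, 3.36, 1.16, 0.14 → R0 = 7.48
x·lx·mx: 0, 0, 5.64, 10.08, 4.64, 0.7 → Σ = 21.06
T = 21.06 / 7.48 = 2.815508… → 2.82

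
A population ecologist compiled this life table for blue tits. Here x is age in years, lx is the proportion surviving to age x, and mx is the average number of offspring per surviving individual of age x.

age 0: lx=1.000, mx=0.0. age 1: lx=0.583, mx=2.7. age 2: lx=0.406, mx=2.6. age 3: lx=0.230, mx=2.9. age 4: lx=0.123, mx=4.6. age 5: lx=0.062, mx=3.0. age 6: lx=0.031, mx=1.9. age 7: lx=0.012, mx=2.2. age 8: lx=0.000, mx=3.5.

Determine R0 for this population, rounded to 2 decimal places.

4.13

lx·mx by age: 0, 1.5741, 1.0556, 0.667, 0.5658, 0.186, 0.0589, 0.0264, 0
R0 = Σ lx·mx = 4.1338 → 4.13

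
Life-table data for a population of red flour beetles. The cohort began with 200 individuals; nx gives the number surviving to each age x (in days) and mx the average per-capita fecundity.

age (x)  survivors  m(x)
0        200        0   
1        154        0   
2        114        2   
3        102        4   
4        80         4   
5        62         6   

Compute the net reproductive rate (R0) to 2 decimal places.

lx = nx/n0 = nx/200: 1, 0.77, 0.57, 0.51, 0.4, 0.31
lx·mx by age: 0, 0, 1.14, 2.04, 1.6, 1.86
R0 = Σ lx·mx = 6.64 → 6.64

6.64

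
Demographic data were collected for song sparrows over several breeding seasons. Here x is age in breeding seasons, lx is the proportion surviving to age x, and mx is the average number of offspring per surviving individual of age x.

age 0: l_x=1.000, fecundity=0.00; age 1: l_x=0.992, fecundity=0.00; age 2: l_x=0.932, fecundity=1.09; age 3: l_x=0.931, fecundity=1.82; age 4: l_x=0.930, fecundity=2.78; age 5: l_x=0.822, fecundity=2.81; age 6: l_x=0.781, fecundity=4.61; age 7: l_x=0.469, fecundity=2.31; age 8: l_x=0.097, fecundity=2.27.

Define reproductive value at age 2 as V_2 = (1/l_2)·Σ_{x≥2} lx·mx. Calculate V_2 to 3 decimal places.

13.422

lx·mx for x ≥ 2: 1.01588, 1.69442, 2.5854, 2.30982, 3.60041, 1.08339, 0.22019 → sum = 12.50951
V_2 = 12.50951 / l_2 = 12.50951 / 0.932 = 13.422221… → 13.422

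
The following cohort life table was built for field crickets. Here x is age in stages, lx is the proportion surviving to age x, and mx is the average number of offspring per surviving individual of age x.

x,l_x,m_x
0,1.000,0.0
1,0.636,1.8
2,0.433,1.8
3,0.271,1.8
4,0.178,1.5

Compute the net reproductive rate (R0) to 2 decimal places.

lx·mx by age: 0, 1.1448, 0.7794, 0.4878, 0.267
R0 = Σ lx·mx = 2.679 → 2.68

2.68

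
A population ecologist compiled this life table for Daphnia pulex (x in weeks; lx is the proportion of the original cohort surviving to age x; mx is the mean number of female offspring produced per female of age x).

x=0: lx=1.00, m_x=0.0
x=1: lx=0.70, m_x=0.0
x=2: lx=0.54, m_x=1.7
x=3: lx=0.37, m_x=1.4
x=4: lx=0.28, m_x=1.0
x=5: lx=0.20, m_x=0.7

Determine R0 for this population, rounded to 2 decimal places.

1.86

lx·mx by age: 0, 0, 0.918, 0.518, 0.28, 0.14
R0 = Σ lx·mx = 1.856 → 1.86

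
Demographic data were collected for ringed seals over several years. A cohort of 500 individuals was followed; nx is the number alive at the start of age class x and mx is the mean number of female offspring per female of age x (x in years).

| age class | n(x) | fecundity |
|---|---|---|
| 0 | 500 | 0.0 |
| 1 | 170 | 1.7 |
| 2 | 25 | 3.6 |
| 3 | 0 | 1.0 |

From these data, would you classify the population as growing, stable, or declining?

declining

lx = nx/n0 = nx/500: 1, 0.34, 0.05, 0
R0 = Σ lx·mx = 0 + 0.578 + 0.18 + 0 = 0.758
R0 < 1, so the population is declining.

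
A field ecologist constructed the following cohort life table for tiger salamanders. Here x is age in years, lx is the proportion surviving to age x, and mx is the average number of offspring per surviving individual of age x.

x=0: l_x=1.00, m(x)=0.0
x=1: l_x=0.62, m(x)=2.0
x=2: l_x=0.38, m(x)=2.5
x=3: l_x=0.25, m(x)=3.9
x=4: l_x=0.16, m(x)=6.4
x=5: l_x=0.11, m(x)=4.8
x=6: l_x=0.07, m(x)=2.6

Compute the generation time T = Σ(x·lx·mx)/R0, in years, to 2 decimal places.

lx·mx: 0, 1.24, 0.95, 0.975, 1.024, 0.528, 0.182 → R0 = 4.899
x·lx·mx: 0, 1.24, 1.9, 2.925, 4.096, 2.64, 1.092 → Σ = 13.893
T = 13.893 / 4.899 = 2.835885… → 2.84

2.84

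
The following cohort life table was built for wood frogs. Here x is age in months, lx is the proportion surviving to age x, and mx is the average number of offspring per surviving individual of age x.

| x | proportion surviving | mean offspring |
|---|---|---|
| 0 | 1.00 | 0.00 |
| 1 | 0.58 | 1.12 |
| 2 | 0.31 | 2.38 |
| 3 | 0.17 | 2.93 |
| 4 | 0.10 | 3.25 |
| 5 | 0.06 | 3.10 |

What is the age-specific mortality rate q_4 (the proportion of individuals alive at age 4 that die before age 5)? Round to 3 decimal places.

q_4 = (l_4 − l_5) / l_4 = (0.1 − 0.06) / 0.1
     = 0.04 / 0.1 = 0.4 → 0.400

0.400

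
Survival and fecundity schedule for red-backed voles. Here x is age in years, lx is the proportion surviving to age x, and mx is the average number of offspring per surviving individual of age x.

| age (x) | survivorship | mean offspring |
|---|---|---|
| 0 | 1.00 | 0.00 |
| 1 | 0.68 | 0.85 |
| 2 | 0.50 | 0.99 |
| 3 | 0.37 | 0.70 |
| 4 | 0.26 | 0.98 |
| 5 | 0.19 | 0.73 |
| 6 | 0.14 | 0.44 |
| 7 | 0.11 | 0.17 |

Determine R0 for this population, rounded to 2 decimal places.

1.81

lx·mx by age: 0, 0.578, 0.495, 0.259, 0.2548, 0.1387, 0.0616, 0.0187
R0 = Σ lx·mx = 1.8058 → 1.81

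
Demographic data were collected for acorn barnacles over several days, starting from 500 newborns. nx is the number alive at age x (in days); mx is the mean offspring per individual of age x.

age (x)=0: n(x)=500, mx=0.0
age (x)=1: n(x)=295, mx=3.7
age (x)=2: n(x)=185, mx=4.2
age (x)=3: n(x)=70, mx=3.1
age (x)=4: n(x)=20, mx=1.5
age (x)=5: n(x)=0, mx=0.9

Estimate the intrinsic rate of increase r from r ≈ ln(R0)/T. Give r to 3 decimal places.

0.893

lx = nx/n0 = nx/500: 1, 0.59, 0.37, 0.14, 0.04, 0
R0 = Σ lx·mx = 0 + 2.183 + 1.554 + 0.434 + 0.06 + 0 = 4.231
Σ x·lx·mx = 6.833; T = 6.833/4.231 = 1.61498…
r ≈ ln(R0)/T = ln(4.231)/1.61498… = 0.89316… → 0.893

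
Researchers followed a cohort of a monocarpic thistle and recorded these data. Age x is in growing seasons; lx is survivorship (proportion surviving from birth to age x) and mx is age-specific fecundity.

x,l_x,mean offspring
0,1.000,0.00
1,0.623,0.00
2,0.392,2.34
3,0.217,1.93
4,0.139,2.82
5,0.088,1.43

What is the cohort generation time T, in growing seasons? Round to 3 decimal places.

lx·mx: 0, 0, 0.91728, 0.41881, 0.39198, 0.12584 → R0 = 1.85391
x·lx·mx: 0, 0, 1.83456, 1.25643, 1.56792, 0.6292 → Σ = 5.28811
T = 5.28811 / 1.85391 = 2.852409… → 2.852

2.852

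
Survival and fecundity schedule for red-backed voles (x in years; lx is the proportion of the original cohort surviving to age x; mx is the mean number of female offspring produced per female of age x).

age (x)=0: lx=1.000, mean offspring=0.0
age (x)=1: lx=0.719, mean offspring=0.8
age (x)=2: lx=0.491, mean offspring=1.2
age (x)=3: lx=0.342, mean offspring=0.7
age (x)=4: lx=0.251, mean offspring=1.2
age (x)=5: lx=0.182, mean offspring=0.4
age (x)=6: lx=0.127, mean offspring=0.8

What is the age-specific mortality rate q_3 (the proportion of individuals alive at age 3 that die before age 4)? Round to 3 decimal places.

q_3 = (l_3 − l_4) / l_3 = (0.342 − 0.251) / 0.342
     = 0.091 / 0.342 = 0.266082… → 0.266

0.266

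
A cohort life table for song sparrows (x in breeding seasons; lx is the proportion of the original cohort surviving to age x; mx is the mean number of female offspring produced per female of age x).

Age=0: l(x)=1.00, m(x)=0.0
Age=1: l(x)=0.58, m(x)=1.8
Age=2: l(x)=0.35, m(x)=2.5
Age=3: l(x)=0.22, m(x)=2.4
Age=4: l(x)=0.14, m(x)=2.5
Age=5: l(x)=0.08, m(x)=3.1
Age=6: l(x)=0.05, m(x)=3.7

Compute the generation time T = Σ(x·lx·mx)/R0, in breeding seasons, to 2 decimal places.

2.52

lx·mx: 0, 1.044, 0.875, 0.528, 0.35, 0.248, 0.185 → R0 = 3.23
x·lx·mx: 0, 1.044, 1.75, 1.584, 1.4, 1.24, 1.11 → Σ = 8.128
T = 8.128 / 3.23 = 2.516409… → 2.52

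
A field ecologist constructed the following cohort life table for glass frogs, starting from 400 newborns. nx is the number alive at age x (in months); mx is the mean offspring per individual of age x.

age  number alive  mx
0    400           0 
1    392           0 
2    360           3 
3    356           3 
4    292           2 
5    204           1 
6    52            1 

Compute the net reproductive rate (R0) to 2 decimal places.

7.47

lx = nx/n0 = nx/400: 1, 0.98, 0.9, 0.89, 0.73, 0.51, 0.13
lx·mx by age: 0, 0, 2.7, 2.67, 1.46, 0.51, 0.13
R0 = Σ lx·mx = 7.47 → 7.47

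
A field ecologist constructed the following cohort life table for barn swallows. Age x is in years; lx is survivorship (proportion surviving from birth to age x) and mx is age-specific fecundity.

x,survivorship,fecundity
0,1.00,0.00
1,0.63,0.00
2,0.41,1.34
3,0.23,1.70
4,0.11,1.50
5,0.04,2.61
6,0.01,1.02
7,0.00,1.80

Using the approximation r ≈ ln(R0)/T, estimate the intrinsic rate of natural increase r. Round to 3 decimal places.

R0 = Σ lx·mx = 0 + 0 + 0.5494 + 0.391 + 0.165 + 0.1044 + 0.0102 + 0 = 1.22
Σ x·lx·mx = 3.515; T = 3.515/1.22 = 2.88115…
r ≈ ln(R0)/T = ln(1.22)/2.88115… = 0.06902… → 0.069

0.069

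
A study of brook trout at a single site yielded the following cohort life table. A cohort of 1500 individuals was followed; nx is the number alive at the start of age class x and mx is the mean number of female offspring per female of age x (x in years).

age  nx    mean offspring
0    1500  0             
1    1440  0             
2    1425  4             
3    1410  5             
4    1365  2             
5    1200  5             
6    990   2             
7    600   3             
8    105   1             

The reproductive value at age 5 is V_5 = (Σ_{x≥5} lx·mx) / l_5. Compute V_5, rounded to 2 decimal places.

lx = nx/n0 = nx/1500: 1, 0.96, 0.95, 0.94, 0.91, 0.8, 0.66, 0.4, 0.07
lx·mx for x ≥ 5: 4, 1.32, 1.2, 0.07 → sum = 6.59
V_5 = 6.59 / l_5 = 6.59 / 0.8 = 8.2375 → 8.24

8.24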